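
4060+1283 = 5343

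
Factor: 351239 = 7^1*50177^1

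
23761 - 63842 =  - 40081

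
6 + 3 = 9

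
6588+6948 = 13536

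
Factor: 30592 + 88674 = 2^1*7^2*1217^1 = 119266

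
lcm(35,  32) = 1120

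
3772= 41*92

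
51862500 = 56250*922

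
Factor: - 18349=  - 59^1*311^1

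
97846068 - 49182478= 48663590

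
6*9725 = 58350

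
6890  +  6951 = 13841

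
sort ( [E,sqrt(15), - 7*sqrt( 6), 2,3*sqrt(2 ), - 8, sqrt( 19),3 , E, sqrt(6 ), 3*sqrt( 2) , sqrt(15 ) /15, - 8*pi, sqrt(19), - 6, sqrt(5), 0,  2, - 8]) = [ - 8*pi, - 7*sqrt( 6), - 8, - 8,  -  6,0,sqrt( 15)/15,2, 2, sqrt (5), sqrt(6), E,E,3,sqrt (15),3* sqrt( 2),  3*sqrt(2), sqrt(19 ),sqrt(19)]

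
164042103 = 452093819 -288051716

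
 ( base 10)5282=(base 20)D42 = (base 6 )40242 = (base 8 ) 12242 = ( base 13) 2534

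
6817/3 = 6817/3= 2272.33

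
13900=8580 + 5320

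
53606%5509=4025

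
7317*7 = 51219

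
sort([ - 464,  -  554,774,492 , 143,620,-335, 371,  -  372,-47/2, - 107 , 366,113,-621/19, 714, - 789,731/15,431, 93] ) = [-789, -554, -464,-372, - 335,-107, - 621/19, -47/2, 731/15, 93 , 113, 143,  366, 371, 431 , 492, 620, 714, 774 ]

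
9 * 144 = 1296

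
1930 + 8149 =10079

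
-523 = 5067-5590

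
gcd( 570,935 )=5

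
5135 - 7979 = - 2844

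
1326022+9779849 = 11105871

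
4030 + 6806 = 10836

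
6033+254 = 6287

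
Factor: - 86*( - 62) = 2^2*31^1*43^1=5332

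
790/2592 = 395/1296 = 0.30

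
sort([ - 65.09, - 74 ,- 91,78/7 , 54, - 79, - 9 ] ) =[ - 91 , - 79, - 74  ,  -  65.09 ,-9,78/7,54 ] 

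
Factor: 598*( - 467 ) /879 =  - 279266/879 = - 2^1*3^( - 1 )*13^1 * 23^1*293^( - 1)*467^1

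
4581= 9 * 509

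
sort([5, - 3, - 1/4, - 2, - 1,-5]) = [ - 5, - 3,  -  2, - 1,-1/4,5 ] 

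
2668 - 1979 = 689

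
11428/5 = 11428/5 = 2285.60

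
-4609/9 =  - 4609/9 = - 512.11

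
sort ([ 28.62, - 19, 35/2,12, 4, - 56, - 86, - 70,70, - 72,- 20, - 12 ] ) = [ - 86, - 72, - 70, - 56, - 20, - 19, - 12 , 4,12, 35/2,  28.62,70]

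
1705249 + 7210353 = 8915602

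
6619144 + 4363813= 10982957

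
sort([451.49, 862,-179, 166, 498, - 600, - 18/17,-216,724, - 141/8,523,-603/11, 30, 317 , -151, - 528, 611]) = [ - 600, - 528,  -  216,-179, - 151, - 603/11, - 141/8, - 18/17, 30,166, 317, 451.49,498, 523,611, 724,862]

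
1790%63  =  26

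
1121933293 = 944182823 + 177750470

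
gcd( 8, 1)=1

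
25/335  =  5/67= 0.07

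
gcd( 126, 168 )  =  42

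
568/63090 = 284/31545= 0.01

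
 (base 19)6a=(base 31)40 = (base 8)174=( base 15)84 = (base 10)124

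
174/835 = 174/835 = 0.21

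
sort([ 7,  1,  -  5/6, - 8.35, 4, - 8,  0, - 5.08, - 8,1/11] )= [ - 8.35,-8 , - 8 ,-5.08, - 5/6, 0,1/11, 1,4, 7]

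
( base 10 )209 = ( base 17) c5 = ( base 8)321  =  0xD1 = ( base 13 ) 131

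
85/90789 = 85/90789 = 0.00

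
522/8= 65 + 1/4 = 65.25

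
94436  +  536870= 631306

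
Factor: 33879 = 3^1*23^1 * 491^1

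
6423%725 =623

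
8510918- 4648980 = 3861938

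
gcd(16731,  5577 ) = 5577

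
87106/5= 87106/5 = 17421.20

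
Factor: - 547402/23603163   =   - 2^1*3^(  -  1 )*59^1*73^( - 1)*4639^1*107777^( - 1) 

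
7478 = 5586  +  1892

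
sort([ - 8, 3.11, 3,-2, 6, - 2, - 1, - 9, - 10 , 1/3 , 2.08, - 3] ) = [ - 10,  -  9 , - 8, - 3, - 2, - 2,-1, 1/3,2.08, 3,3.11, 6 ]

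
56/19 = 2 + 18/19 = 2.95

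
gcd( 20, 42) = 2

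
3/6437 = 3/6437 = 0.00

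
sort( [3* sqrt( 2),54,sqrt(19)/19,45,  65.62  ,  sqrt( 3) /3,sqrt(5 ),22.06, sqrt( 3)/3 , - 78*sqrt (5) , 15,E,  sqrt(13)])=[-78*sqrt( 5), sqrt(19 )/19,sqrt(3)/3,  sqrt(3 )/3 , sqrt(5),E,sqrt( 13), 3  *  sqrt (2 ),15,22.06,45, 54  ,  65.62]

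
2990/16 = 1495/8 = 186.88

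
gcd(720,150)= 30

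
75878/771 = 98 + 320/771 = 98.42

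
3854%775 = 754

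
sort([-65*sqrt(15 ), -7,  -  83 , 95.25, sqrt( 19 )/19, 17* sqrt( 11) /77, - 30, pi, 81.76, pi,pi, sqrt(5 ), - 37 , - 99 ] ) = [ -65*sqrt(15),-99, -83  , - 37, - 30,  -  7,sqrt( 19)/19, 17*sqrt ( 11 ) /77, sqrt( 5), pi, pi, pi,81.76,95.25 ] 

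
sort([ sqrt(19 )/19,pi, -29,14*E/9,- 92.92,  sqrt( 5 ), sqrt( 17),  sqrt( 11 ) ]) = [ - 92.92, - 29,sqrt(19) /19,sqrt( 5),pi, sqrt( 11), sqrt( 17),14 *E/9]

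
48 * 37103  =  1780944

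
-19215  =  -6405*3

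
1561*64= 99904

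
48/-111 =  - 1+21/37 =-0.43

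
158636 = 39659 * 4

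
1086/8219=1086/8219=0.13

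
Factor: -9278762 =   -  2^1*4639381^1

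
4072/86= 2036/43 = 47.35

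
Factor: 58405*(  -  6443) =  - 5^1*17^1*379^1 * 11681^1 = - 376303415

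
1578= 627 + 951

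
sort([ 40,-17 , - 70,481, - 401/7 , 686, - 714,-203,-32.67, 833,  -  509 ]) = [ - 714, - 509, - 203, - 70, - 401/7, - 32.67 , - 17,  40,481 , 686 , 833 ]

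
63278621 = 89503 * 707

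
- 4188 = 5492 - 9680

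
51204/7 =7314 + 6/7 = 7314.86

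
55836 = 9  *6204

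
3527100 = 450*7838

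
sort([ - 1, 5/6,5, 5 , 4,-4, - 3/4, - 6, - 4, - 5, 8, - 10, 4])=[ - 10,  -  6, - 5, - 4, - 4, - 1, - 3/4, 5/6,4, 4, 5,5,  8 ]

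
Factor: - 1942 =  - 2^1 *971^1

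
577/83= 577/83 = 6.95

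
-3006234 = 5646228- 8652462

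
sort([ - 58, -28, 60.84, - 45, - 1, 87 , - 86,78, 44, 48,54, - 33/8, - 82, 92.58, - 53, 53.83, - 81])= [ - 86 ,  -  82, - 81, - 58, - 53, - 45, - 28, - 33/8,- 1,44,48,53.83,54, 60.84,78,87,92.58 ]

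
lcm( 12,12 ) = 12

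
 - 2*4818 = - 9636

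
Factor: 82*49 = 4018 = 2^1*7^2*41^1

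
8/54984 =1/6873 = 0.00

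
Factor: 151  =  151^1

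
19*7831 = 148789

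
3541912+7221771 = 10763683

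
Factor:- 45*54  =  -2^1*3^5*5^1 = - 2430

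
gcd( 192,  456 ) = 24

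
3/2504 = 3/2504 = 0.00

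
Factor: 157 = 157^1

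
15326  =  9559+5767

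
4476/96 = 373/8 = 46.62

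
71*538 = 38198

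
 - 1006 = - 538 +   -  468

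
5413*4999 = 27059587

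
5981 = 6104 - 123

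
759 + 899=1658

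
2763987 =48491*57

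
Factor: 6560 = 2^5 * 5^1*41^1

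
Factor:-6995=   -  5^1*1399^1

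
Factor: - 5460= - 2^2*3^1*5^1*7^1*13^1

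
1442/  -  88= - 17  +  27/44=- 16.39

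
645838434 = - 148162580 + 794001014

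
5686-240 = 5446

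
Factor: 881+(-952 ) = -71=- 71^1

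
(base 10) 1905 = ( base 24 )379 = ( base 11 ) 1482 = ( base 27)2gf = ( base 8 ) 3561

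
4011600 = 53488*75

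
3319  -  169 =3150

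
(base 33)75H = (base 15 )24a5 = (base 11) 5956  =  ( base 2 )1111001111101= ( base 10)7805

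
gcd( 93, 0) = 93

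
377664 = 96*3934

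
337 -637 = -300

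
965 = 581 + 384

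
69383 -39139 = 30244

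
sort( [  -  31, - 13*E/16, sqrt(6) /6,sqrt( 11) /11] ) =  [  -  31,-13*E/16,sqrt( 11)/11,sqrt(6) /6 ] 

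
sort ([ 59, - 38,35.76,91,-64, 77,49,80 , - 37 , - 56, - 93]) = [-93, - 64,-56,-38, - 37,35.76 , 49,  59,77, 80,  91 ]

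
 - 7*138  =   - 966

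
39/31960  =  39/31960 = 0.00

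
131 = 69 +62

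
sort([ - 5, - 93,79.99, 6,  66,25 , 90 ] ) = [-93, - 5,6, 25,66  ,  79.99,90 ]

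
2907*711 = 2066877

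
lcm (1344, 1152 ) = 8064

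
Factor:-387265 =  - 5^1*73^1*1061^1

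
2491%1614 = 877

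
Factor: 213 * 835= 177855  =  3^1*5^1*71^1*167^1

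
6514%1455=694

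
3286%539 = 52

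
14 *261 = 3654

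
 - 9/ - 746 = 9/746= 0.01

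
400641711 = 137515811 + 263125900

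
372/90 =62/15 = 4.13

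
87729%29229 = 42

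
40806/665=40806/665=   61.36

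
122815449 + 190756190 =313571639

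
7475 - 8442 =-967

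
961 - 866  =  95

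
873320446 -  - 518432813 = 1391753259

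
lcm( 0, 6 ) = 0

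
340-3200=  - 2860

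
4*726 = 2904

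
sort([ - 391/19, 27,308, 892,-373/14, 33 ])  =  [ - 373/14, - 391/19, 27, 33,308,892] 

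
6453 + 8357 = 14810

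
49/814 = 49/814=0.06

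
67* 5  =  335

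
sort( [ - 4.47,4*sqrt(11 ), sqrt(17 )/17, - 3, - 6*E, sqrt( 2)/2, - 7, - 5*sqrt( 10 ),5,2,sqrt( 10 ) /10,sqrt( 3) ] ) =[ - 6*E,  -  5*sqrt(10 ),  -  7, - 4.47, - 3, sqrt( 17) /17, sqrt(10)/10,sqrt( 2)/2, sqrt (3),  2, 5, 4*sqrt( 11 ) ]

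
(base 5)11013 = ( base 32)NM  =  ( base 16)2f6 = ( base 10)758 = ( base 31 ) OE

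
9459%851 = 98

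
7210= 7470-260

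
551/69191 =551/69191 = 0.01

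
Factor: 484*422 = 2^3 * 11^2*211^1 = 204248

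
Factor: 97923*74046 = 2^1*3^2*7^2*41^1 * 43^1*4663^1 = 7250806458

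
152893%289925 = 152893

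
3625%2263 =1362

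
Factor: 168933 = 3^1*56311^1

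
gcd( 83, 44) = 1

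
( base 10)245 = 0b11110101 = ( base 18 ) db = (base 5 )1440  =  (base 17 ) e7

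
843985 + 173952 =1017937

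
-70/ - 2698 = 35/1349 = 0.03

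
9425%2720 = 1265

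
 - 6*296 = - 1776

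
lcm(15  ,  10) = 30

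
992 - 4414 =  - 3422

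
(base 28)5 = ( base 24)5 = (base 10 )5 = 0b101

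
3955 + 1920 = 5875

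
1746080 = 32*54565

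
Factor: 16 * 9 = 2^4*3^2  =  144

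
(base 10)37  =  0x25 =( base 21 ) 1G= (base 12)31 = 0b100101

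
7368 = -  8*( - 921)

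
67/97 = 67/97 = 0.69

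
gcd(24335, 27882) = 1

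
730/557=730/557 = 1.31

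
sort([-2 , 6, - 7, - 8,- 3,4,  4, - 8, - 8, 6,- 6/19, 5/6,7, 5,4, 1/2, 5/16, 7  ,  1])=[-8,  -  8,  -  8, - 7,-3,-2, - 6/19 , 5/16,1/2,5/6, 1,  4, 4, 4,5,  6, 6,  7,7]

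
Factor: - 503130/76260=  - 541/82 = - 2^( - 1 )*41^( - 1)*541^1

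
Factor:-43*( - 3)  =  129 = 3^1*43^1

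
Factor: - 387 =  - 3^2*43^1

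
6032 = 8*754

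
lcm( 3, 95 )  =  285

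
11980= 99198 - 87218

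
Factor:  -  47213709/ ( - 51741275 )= 3^1*5^( - 2 )*17^1*19^ ( - 1 )*47^1*19697^1 * 108929^(  -  1) 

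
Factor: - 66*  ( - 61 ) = 2^1*3^1*11^1*61^1   =  4026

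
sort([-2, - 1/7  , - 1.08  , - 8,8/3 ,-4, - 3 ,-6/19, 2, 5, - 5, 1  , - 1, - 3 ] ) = [ - 8,-5, - 4, - 3, - 3, - 2, - 1.08, - 1 , - 6/19, - 1/7, 1,2, 8/3, 5]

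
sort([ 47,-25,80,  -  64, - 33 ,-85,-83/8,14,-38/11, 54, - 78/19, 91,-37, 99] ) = [ - 85, - 64, - 37, - 33, - 25, -83/8, - 78/19, -38/11, 14, 47,  54, 80, 91 , 99] 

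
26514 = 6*4419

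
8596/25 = 8596/25 = 343.84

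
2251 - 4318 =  - 2067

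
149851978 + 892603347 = 1042455325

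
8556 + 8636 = 17192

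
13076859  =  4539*2881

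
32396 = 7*4628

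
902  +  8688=9590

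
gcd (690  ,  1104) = 138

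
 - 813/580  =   - 813/580=- 1.40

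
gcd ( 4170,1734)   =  6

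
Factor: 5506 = 2^1 * 2753^1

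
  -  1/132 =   -  1 + 131/132 = - 0.01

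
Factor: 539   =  7^2  *11^1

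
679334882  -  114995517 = 564339365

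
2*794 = 1588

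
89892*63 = 5663196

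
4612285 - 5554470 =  - 942185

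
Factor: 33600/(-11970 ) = -160/57 = -2^5*3^(  -  1 )*5^1*19^ (-1)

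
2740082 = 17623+2722459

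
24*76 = 1824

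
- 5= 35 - 40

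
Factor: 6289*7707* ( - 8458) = -409953533934 =-2^1*3^1*7^1 * 19^1*331^1*367^1*4229^1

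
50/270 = 5/27 = 0.19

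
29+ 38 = 67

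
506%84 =2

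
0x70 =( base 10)112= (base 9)134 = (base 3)11011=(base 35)37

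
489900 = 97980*5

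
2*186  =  372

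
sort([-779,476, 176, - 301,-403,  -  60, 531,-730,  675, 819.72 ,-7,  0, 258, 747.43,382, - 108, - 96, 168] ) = [-779, - 730,- 403,-301, - 108,-96, -60,-7 , 0, 168,176, 258,  382,476, 531, 675,747.43 , 819.72]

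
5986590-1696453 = 4290137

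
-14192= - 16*887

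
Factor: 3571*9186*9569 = 2^1*3^1*7^1*1367^1*1531^1*3571^1 = 313893878214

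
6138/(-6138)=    - 1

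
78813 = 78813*1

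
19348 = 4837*4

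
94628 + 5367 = 99995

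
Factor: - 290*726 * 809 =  - 170326860=- 2^2*3^1*5^1*11^2*29^1*809^1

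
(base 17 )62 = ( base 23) 4c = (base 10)104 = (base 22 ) 4g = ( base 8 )150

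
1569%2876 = 1569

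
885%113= 94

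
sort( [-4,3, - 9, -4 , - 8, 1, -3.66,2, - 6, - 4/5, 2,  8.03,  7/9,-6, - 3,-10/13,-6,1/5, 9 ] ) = [-9,-8, - 6,  -  6, - 6, - 4, - 4,-3.66 ,  -  3 , - 4/5, - 10/13,  1/5,  7/9, 1,2, 2, 3,  8.03, 9]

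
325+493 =818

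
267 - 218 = 49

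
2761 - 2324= 437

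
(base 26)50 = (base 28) 4i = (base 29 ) 4e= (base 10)130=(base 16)82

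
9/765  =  1/85 = 0.01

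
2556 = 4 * 639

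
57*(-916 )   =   -52212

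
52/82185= 52/82185 = 0.00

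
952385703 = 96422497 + 855963206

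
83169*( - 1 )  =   - 83169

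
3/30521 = 3/30521 = 0.00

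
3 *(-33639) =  -100917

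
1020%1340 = 1020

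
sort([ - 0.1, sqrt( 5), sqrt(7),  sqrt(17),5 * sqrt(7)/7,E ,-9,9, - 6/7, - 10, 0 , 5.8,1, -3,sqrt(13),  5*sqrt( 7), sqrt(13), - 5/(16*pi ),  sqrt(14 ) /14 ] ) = [ - 10, - 9, - 3,  -  6/7, - 0.1,-5/(16 * pi), 0 , sqrt(14)/14, 1,5*sqrt( 7 ) /7, sqrt(5) , sqrt ( 7) , E, sqrt( 13 ), sqrt( 13), sqrt(17), 5.8, 9,5 *sqrt (7 ) ]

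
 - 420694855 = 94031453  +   - 514726308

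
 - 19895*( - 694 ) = 13807130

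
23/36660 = 23/36660 = 0.00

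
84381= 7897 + 76484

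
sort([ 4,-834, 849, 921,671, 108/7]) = [ - 834,4,108/7, 671,849  ,  921 ] 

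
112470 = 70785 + 41685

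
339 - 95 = 244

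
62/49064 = 31/24532 =0.00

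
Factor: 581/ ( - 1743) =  - 3^(  -  1) = -1/3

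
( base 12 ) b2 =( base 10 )134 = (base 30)4E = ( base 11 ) 112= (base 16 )86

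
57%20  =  17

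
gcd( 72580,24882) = 2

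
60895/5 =12179 = 12179.00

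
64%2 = 0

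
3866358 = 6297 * 614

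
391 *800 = 312800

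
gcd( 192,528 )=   48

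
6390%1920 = 630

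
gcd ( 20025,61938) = 9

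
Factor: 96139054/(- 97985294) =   -  4369957^1*4453877^( - 1) = - 4369957/4453877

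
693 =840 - 147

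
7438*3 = 22314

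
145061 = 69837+75224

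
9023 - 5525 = 3498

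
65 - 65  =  0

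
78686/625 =125+561/625=   125.90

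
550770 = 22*25035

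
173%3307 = 173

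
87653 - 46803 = 40850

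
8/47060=2/11765= 0.00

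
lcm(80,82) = 3280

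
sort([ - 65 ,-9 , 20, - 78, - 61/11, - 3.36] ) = [ - 78, - 65, - 9, - 61/11, - 3.36  ,  20 ] 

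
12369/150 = 82 + 23/50=82.46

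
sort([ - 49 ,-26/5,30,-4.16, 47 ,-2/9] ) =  [  -  49, - 26/5,-4.16  , - 2/9,30,  47] 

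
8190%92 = 2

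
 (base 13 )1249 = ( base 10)2596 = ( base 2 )101000100100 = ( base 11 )1a50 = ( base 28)38K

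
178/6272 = 89/3136 = 0.03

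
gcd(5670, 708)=6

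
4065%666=69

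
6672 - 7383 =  - 711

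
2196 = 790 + 1406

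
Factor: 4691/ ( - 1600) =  - 2^ ( - 6)*5^ (-2)  *  4691^1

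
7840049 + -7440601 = 399448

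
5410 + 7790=13200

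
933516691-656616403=276900288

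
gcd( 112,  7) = 7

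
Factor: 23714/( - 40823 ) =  - 2^1* 71^1* 167^1*40823^(  -  1 ) 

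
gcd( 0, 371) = 371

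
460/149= 460/149 = 3.09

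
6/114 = 1/19=0.05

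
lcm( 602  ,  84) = 3612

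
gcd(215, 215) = 215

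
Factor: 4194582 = 2^1 * 3^1*7^1*99871^1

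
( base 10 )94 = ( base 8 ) 136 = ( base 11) 86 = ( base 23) 42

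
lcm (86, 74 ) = 3182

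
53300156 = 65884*809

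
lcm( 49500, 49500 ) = 49500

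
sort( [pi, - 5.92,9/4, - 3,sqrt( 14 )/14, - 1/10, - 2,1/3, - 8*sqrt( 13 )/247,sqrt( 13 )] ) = [ - 5.92,- 3, - 2, - 8*sqrt (13) /247, - 1/10, sqrt( 14 )/14,  1/3, 9/4, pi, sqrt( 13)]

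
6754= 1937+4817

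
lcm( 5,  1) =5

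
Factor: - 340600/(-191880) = 3^( - 2) * 5^1*41^ (-1 )*131^1 = 655/369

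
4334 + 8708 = 13042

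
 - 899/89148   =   - 899/89148 = - 0.01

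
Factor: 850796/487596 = 3^( - 1) * 179^ ( - 1)*937^1 = 937/537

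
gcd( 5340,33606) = 6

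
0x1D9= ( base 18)185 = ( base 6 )2105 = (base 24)JH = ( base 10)473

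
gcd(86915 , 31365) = 5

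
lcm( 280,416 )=14560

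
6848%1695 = 68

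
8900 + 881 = 9781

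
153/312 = 51/104 = 0.49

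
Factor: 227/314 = 2^( - 1)*157^( - 1 )*227^1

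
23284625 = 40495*575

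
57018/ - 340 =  - 1677/10 = - 167.70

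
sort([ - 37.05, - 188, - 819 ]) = [ - 819,-188 ,- 37.05 ]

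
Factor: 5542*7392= 40966464 = 2^6  *3^1 * 7^1*11^1*17^1*163^1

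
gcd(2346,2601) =51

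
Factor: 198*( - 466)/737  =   - 8388/67 = -2^2*3^2*67^(-1)*233^1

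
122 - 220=-98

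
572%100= 72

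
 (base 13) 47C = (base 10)779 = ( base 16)30b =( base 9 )1055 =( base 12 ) 54B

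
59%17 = 8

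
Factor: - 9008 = - 2^4*563^1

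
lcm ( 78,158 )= 6162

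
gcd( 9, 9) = 9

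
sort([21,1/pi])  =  [1/pi , 21]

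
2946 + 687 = 3633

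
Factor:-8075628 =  - 2^2*3^2 * 11^1*20393^1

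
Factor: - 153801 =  - 3^2*23^1 * 743^1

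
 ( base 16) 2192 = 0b10000110010010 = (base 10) 8594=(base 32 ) 8CI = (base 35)70j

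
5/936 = 5/936 = 0.01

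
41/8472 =41/8472  =  0.00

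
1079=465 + 614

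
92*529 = 48668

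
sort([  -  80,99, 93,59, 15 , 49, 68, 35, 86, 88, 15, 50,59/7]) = [ - 80,59/7, 15,15,35, 49, 50,  59, 68, 86, 88, 93, 99 ] 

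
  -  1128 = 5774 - 6902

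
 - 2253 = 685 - 2938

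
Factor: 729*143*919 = 95802993 = 3^6*11^1*13^1*919^1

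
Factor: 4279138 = 2^1*17^1*127^1 * 991^1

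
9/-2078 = - 1 + 2069/2078 = - 0.00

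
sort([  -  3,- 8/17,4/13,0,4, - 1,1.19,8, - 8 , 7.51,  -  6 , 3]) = [ - 8, - 6, - 3,  -  1 , - 8/17,0,4/13, 1.19,3, 4, 7.51,8]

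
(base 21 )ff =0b101001010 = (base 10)330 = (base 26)ci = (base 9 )406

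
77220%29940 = 17340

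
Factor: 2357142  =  2^1*3^1*392857^1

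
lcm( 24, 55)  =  1320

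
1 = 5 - 4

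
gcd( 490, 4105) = 5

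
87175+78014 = 165189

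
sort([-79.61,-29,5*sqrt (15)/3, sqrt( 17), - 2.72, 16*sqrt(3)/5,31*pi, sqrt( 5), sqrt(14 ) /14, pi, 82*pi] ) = [ - 79.61, - 29, - 2.72, sqrt(14 )/14, sqrt(5),pi, sqrt( 17), 16*sqrt(3)/5, 5*sqrt (15)/3,31*pi, 82*pi] 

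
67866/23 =2950 + 16/23 = 2950.70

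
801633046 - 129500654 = 672132392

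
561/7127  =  561/7127 = 0.08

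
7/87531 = 7/87531 = 0.00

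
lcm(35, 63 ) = 315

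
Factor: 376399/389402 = 2^(-1 )*13^( - 1)*17^( - 1)*881^( - 1 )*376399^1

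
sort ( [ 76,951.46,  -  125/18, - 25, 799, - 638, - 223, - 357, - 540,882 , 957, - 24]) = [ - 638, - 540, - 357,-223,  -  25, - 24, - 125/18, 76, 799 , 882,951.46, 957]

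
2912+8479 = 11391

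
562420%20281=14833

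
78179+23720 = 101899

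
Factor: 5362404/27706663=2^2*3^1 * 23^1*43^( - 1)*19429^1 * 644341^(-1 )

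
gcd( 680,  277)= 1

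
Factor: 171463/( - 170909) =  - 619/617 = - 617^( - 1)* 619^1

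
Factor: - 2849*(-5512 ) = 2^3*7^1 * 11^1*13^1*37^1*53^1 = 15703688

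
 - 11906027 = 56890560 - 68796587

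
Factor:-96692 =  - 2^2 * 23^1*1051^1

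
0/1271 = 0 = 0.00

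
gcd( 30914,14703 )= 377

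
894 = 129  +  765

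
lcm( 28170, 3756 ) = 56340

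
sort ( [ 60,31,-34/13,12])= [-34/13, 12, 31, 60]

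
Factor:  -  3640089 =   -  3^1 * 727^1*1669^1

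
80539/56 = 80539/56 = 1438.20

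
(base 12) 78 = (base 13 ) 71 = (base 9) 112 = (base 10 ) 92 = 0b1011100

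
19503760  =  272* 71705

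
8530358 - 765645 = 7764713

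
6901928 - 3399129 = 3502799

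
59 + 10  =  69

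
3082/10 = 308 + 1/5=308.20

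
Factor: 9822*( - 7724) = -2^3*3^1*1637^1*1931^1= - 75865128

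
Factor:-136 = -2^3*17^1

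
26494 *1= 26494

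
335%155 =25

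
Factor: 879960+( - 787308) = 92652 = 2^2 * 3^1*7^1* 1103^1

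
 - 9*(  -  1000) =9000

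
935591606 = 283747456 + 651844150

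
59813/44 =59813/44= 1359.39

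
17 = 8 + 9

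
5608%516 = 448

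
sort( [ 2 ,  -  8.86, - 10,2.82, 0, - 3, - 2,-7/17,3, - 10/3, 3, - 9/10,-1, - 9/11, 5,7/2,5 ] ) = [ - 10, - 8.86, - 10/3,  -  3, - 2,-1, - 9/10 , - 9/11, - 7/17, 0,2,2.82 , 3,3,7/2, 5, 5] 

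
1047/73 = 1047/73 = 14.34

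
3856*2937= 11325072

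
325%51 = 19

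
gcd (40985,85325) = 5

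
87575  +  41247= 128822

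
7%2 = 1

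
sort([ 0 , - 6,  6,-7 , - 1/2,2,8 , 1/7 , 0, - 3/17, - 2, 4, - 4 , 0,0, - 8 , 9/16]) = [ - 8,-7,- 6, - 4 ,-2,-1/2, - 3/17,  0,0, 0, 0, 1/7,9/16, 2,4,  6, 8 ]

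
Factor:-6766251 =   -  3^1*29^1*77773^1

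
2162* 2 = 4324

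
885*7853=6949905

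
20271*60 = 1216260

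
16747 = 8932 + 7815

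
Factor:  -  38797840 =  - 2^4*5^1 *157^1*3089^1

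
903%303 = 297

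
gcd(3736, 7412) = 4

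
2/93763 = 2/93763 = 0.00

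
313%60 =13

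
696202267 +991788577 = 1687990844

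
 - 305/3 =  - 102  +  1/3 = - 101.67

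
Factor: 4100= 2^2* 5^2*41^1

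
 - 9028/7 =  - 1290 + 2/7 = - 1289.71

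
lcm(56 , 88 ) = 616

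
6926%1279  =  531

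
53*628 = 33284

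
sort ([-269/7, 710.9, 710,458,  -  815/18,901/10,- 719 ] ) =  [ - 719,-815/18, -269/7,901/10,  458,710,710.9]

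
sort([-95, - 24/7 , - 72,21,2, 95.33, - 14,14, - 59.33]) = [-95 , - 72, - 59.33, - 14, - 24/7, 2, 14,21 , 95.33 ]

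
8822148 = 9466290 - 644142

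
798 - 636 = 162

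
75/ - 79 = -1 + 4/79 = -  0.95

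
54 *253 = 13662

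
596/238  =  2 + 60/119  =  2.50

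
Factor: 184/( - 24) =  - 3^( -1)* 23^1=- 23/3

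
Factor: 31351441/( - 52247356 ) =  - 2^( - 2 )*7^(  -  1 )*11^1*263^1*787^( - 1)*2371^( - 1)  *  10837^1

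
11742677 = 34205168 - 22462491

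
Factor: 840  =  2^3 * 3^1*5^1*7^1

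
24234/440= 55+17/220 = 55.08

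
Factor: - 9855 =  - 3^3  *5^1*73^1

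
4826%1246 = 1088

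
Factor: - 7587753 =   -  3^1* 2529251^1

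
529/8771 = 529/8771 =0.06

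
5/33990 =1/6798=0.00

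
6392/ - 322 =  - 3196/161 = - 19.85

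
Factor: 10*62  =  620 = 2^2*5^1*31^1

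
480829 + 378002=858831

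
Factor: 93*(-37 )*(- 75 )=3^2*5^2*31^1*37^1   =  258075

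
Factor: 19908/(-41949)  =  -2^2 * 7^1*59^( - 1) = - 28/59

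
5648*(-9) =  - 50832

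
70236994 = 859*81766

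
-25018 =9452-34470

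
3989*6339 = 25286271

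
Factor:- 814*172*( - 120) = 2^6*3^1*5^1*11^1*37^1*43^1 =16800960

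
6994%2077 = 763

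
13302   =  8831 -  - 4471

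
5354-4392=962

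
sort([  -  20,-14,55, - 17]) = [ -20,-17,  -  14, 55 ] 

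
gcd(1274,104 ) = 26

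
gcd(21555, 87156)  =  9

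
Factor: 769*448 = 2^6*7^1 *769^1 = 344512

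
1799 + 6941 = 8740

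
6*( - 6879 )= -41274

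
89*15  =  1335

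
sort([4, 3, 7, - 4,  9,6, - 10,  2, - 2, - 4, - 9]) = [ - 10, - 9,-4 ,-4,-2, 2, 3,4, 6,7,9 ] 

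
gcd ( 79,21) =1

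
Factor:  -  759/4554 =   -  2^(-1) *3^( - 1 ) = - 1/6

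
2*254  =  508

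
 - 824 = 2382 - 3206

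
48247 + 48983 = 97230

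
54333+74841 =129174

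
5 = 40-35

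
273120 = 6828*40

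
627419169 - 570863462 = 56555707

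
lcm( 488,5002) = 20008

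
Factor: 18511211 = 37^1* 677^1*739^1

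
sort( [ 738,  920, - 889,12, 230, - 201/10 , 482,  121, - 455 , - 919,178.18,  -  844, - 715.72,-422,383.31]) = [ - 919,  -  889, - 844, - 715.72 , - 455, - 422, - 201/10, 12, 121  ,  178.18 , 230 , 383.31,  482,738,920]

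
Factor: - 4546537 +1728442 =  - 3^1 *5^1*7^1*26839^1 = - 2818095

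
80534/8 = 10066 + 3/4  =  10066.75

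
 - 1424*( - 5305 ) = 7554320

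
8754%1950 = 954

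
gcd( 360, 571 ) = 1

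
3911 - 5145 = -1234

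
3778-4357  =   - 579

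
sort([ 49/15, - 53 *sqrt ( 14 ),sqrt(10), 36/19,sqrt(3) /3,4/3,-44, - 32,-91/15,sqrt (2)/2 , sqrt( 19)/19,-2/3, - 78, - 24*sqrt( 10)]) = [- 53*sqrt( 14),-78, - 24 * sqrt(10) , - 44, - 32, - 91/15, - 2/3 , sqrt(19)/19, sqrt(  3 )/3,sqrt( 2 )/2,4/3, 36/19, sqrt(10),49/15]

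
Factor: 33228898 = 2^1*16614449^1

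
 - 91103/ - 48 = 91103/48 = 1897.98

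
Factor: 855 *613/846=2^(-1) * 5^1 *19^1*47^( - 1)*613^1 = 58235/94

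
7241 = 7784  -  543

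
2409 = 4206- 1797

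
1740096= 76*22896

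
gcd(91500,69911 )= 1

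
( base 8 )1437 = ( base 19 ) 241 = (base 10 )799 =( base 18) 287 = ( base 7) 2221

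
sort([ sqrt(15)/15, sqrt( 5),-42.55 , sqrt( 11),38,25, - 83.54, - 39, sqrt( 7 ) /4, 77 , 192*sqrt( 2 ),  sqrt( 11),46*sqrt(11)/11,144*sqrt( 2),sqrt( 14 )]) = [  -  83.54,-42.55, - 39,sqrt( 15)/15,  sqrt(7)/4,sqrt( 5 ), sqrt(11),sqrt( 11),  sqrt( 14),46*sqrt( 11)/11,  25, 38, 77 , 144*sqrt(2 ), 192*sqrt(2) ]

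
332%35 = 17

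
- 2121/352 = -2121/352 =- 6.03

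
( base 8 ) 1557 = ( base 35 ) P4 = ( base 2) 1101101111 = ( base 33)QL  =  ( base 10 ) 879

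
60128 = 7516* 8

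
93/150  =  31/50 = 0.62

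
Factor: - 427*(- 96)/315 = 2^5*3^( -1)* 5^(-1 ) * 61^1 = 1952/15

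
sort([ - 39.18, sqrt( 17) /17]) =[-39.18,sqrt(17) /17]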